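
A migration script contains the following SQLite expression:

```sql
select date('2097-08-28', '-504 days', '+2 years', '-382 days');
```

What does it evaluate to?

Applying '-504 days' to 2097-08-28: counting 504 days back gives 2096-04-11.
Adding +2 years to 2096-04-11 gives 2098-04-11.
Applying '-382 days' to 2098-04-11: counting 382 days back gives 2097-03-25.

2097-03-25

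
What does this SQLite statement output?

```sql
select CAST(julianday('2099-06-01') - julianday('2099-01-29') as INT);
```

2 days remain in January 2099 after the 29th (31 − 29).
February 2099: 28 days.
March 2099: 31 days.
April 2099: 30 days.
May 2099: 31 days.
Then 1 day into June 2099.
Total: 2 + 28 + 31 + 30 + 31 + 1 = 123.

123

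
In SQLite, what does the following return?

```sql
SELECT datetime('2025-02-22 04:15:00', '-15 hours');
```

2025-02-21 13:15:00

-15 hours from 2025-02-22 04:15:00 is 2025-02-21 13:15:00 (crosses midnight).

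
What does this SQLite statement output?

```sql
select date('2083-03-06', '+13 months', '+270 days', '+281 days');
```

Adding +13 months to 2083-03-06 gives 2084-04-06.
Applying '+270 days' to 2084-04-06: counting 270 days forward gives 2085-01-01.
Applying '+281 days' to 2085-01-01: counting 281 days forward gives 2085-10-09.

2085-10-09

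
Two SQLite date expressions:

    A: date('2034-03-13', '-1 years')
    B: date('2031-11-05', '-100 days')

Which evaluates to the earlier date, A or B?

B

A = 2033-03-13.
B = 2031-07-28.
B is earlier.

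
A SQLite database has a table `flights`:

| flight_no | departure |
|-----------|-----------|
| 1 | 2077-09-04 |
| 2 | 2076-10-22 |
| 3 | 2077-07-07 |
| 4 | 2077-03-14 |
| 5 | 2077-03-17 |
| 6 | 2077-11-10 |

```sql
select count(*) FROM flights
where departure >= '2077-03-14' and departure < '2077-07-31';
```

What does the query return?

Rows in [2077-03-14, 2077-07-31): 2077-07-07, 2077-03-14, 2077-03-17 → 3 rows.

3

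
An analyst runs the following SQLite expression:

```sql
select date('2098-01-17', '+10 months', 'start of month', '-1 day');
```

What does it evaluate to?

2098-10-31

Adding +10 months to 2098-01-17 gives 2098-11-17.
`start of month` rewinds 2098-11-17 to 2098-11-01.
Going back 1 day from 2098-11-01 reaches 2098-10-31 (last day of October, 31 days).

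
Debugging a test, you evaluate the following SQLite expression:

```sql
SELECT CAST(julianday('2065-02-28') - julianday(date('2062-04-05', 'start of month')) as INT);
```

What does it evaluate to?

`start of month` rewinds 2062-04-05 to 2062-04-01.
29 days remain in April 2062 after the 1st (30 − 1).
Full months from May 2062 through January 2065 contribute their day counts.
Then 28 days into February 2065.
Total: 29 + 31 + 30 + 31 + 31 + 30 + 31 + 30 + 31 + 31 + 28 + 31 + 30 + 31 + 30 + 31 + 31 + 30 + 31 + 30 + 31 + 31 + 29 + 31 + 30 + 31 + 30 + 31 + 31 + 30 + 31 + 30 + 31 + 31 + 28 = 1064.

1064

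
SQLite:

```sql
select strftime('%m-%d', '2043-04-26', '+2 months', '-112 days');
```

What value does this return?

03-06

First apply '+2 months', '-112 days': 2043-04-26 → 2043-03-06.
`%m-%d` extracts the month-day: 03-06.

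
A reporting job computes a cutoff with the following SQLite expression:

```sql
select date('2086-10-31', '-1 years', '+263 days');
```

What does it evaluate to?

2086-07-21

Adding -1 year to 2086-10-31 gives 2085-10-31.
Applying '+263 days' to 2085-10-31: counting 263 days forward gives 2086-07-21.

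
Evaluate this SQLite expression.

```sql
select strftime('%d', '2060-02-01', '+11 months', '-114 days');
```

First apply '+11 months', '-114 days': 2060-02-01 → 2060-09-09.
`%d` extracts the 2-digit day of month: 09.

09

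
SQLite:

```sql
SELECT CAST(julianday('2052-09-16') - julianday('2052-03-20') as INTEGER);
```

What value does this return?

180

11 days remain in March 2052 after the 20th (31 − 20).
April 2052: 30 days.
May 2052: 31 days.
June 2052: 30 days.
July 2052: 31 days.
August 2052: 31 days.
Then 16 days into September 2052.
Total: 11 + 30 + 31 + 30 + 31 + 31 + 16 = 180.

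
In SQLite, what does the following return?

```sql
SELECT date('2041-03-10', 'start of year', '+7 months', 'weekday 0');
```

`start of year` rewinds 2041-03-10 to 2041-01-01.
Adding +7 months to 2041-01-01 gives 2041-08-01.
`weekday 0` advances to the next Sunday; 2041-08-01 is a Thursday, so it moves forward to 2041-08-04.

2041-08-04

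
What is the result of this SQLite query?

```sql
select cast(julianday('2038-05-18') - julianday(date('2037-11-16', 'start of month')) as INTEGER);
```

`start of month` rewinds 2037-11-16 to 2037-11-01.
29 days remain in November 2037 after the 1st (30 − 1).
December 2037: 31 days.
January 2038: 31 days.
February 2038: 28 days.
March 2038: 31 days.
April 2038: 30 days.
Then 18 days into May 2038.
Total: 29 + 31 + 31 + 28 + 31 + 30 + 18 = 198.

198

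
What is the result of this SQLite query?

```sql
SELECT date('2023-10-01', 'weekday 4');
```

`weekday 4` advances to the next Thursday; 2023-10-01 is a Sunday, so it moves forward to 2023-10-05.

2023-10-05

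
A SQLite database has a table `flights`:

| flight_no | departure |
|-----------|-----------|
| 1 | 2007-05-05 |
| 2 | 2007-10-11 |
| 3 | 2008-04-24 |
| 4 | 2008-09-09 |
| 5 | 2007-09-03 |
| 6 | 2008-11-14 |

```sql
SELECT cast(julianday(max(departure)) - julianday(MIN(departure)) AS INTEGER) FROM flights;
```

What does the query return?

MIN = 2007-05-05, MAX = 2008-11-14.
26 days remain in May 2007 after the 5th (31 − 5).
Full months from June 2007 through October 2008 contribute their day counts.
Then 14 days into November 2008.
Total: 26 + 30 + 31 + 31 + 30 + 31 + 30 + 31 + 31 + 29 + 31 + 30 + 31 + 30 + 31 + 31 + 30 + 31 + 14 = 559.

559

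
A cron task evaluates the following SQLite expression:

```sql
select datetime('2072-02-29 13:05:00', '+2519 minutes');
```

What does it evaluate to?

2519 minutes = 41h 59m; +2519 minutes from 2072-02-29 13:05:00 is 2072-03-02 07:04:00 (crosses midnight).

2072-03-02 07:04:00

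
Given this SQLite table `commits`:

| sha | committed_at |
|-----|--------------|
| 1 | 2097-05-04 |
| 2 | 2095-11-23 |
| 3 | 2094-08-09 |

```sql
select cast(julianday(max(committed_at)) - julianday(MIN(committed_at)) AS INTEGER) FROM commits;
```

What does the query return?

MIN = 2094-08-09, MAX = 2097-05-04.
22 days remain in August 2094 after the 9th (31 − 9).
Full months from September 2094 through April 2097 contribute their day counts.
Then 4 days into May 2097.
Total: 22 + 30 + 31 + 30 + 31 + 31 + 28 + 31 + 30 + 31 + 30 + 31 + 31 + 30 + 31 + 30 + 31 + 31 + 29 + 31 + 30 + 31 + 30 + 31 + 31 + 30 + 31 + 30 + 31 + 31 + 28 + 31 + 30 + 4 = 999.

999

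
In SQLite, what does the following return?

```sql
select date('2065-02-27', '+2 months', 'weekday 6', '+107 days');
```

Adding +2 months to 2065-02-27 gives 2065-04-27.
`weekday 6` advances to the next Saturday; 2065-04-27 is a Monday, so it moves forward to 2065-05-02.
Applying '+107 days' to 2065-05-02: counting 107 days forward gives 2065-08-17.

2065-08-17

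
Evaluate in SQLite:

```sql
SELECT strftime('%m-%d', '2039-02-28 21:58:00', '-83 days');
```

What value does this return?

12-07

First apply '-83 days': 2039-02-28 21:58:00 → 2038-12-07 21:58:00.
`%m-%d` extracts the month-day: 12-07.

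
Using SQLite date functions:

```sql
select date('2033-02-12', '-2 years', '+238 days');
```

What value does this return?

Adding -2 years to 2033-02-12 gives 2031-02-12.
Applying '+238 days' to 2031-02-12: counting 238 days forward gives 2031-10-08.

2031-10-08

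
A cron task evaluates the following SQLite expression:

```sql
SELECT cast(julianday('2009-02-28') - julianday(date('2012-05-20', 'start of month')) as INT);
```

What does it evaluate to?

-1158

`start of month` rewinds 2012-05-20 to 2012-05-01.
0 days remain in February 2009 after the 28th (28 − 28).
Full months from March 2009 through April 2012 contribute their day counts.
Then 1 day into May 2012.
Total: 0 + 31 + 30 + 31 + 30 + 31 + 31 + 30 + 31 + 30 + 31 + 31 + 28 + 31 + 30 + 31 + 30 + 31 + 31 + 30 + 31 + 30 + 31 + 31 + 28 + 31 + 30 + 31 + 30 + 31 + 31 + 30 + 31 + 30 + 31 + 31 + 29 + 31 + 30 + 1 = 1158.
The subtraction is earlier − later, so the result is −1158 → -1158.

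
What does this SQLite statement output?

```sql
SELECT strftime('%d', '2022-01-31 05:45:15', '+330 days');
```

First apply '+330 days': 2022-01-31 05:45:15 → 2022-12-27 05:45:15.
`%d` extracts the 2-digit day of month: 27.

27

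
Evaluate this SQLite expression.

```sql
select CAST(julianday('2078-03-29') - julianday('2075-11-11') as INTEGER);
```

869

19 days remain in November 2075 after the 11th (30 − 11).
Full months from December 2075 through February 2078 contribute their day counts.
Then 29 days into March 2078.
Total: 19 + 31 + 31 + 29 + 31 + 30 + 31 + 30 + 31 + 31 + 30 + 31 + 30 + 31 + 31 + 28 + 31 + 30 + 31 + 30 + 31 + 31 + 30 + 31 + 30 + 31 + 31 + 28 + 29 = 869.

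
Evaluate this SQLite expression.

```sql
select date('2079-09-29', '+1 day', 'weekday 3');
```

Advancing 1 more day within September lands on 2079-09-30.
`weekday 3` advances to the next Wednesday; 2079-09-30 is a Saturday, so it moves forward to 2079-10-04.

2079-10-04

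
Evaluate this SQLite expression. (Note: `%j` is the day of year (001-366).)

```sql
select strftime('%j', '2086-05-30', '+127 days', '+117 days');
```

First apply '+127 days', '+117 days': 2086-05-30 → 2087-01-29.
Day-of-year for 2087-01-29: days since 2087-01-01 inclusive = 29, zero-padded to 029.

029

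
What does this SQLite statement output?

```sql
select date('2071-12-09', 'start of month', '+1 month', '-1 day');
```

2071-12-31

`start of month` rewinds 2071-12-09 to 2071-12-01.
Adding +1 month to 2071-12-01 gives 2072-01-01.
Going back 1 day from 2072-01-01 reaches 2071-12-31 (last day of December, 31 days).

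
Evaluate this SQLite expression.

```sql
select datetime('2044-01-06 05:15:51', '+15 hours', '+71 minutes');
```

2044-01-06 21:26:51

+15 hours from 2044-01-06 05:15:51 is 2044-01-06 20:15:51.
71 minutes = 1h 11m; +71 minutes from 2044-01-06 20:15:51 is 2044-01-06 21:26:51.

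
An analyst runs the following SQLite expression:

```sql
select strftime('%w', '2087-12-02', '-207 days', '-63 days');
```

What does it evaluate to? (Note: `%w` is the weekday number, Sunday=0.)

5

First apply '-207 days', '-63 days': 2087-12-02 → 2087-03-07.
2087-03-07 is a Friday; with Sunday=0 that is 5.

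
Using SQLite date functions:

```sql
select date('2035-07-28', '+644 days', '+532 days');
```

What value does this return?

2038-10-16

Applying '+644 days' to 2035-07-28: counting 644 days forward gives 2037-05-02.
Applying '+532 days' to 2037-05-02: counting 532 days forward gives 2038-10-16.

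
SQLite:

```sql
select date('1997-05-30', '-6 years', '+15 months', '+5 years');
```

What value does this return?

1997-08-30

Adding -6 years to 1997-05-30 gives 1991-05-30.
Adding +15 months to 1991-05-30 gives 1992-08-30.
Adding +5 years to 1992-08-30 gives 1997-08-30.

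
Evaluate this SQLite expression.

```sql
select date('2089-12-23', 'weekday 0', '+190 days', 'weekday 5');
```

`weekday 0` advances to the next Sunday; 2089-12-23 is a Friday, so it moves forward to 2089-12-25.
Applying '+190 days' to 2089-12-25: counting 190 days forward gives 2090-07-03.
`weekday 5` advances to the next Friday; 2090-07-03 is a Monday, so it moves forward to 2090-07-07.

2090-07-07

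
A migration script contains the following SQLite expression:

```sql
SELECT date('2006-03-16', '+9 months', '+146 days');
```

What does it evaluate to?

2007-05-11

Adding +9 months to 2006-03-16 gives 2006-12-16.
Applying '+146 days' to 2006-12-16: counting 146 days forward gives 2007-05-11.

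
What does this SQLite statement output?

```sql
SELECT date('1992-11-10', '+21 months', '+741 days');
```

Adding +21 months to 1992-11-10 gives 1994-08-10.
Applying '+741 days' to 1994-08-10: counting 741 days forward gives 1996-08-20.

1996-08-20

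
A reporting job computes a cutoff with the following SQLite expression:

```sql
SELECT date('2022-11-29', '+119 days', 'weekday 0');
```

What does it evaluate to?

Applying '+119 days' to 2022-11-29: counting 119 days forward gives 2023-03-28.
`weekday 0` advances to the next Sunday; 2023-03-28 is a Tuesday, so it moves forward to 2023-04-02.

2023-04-02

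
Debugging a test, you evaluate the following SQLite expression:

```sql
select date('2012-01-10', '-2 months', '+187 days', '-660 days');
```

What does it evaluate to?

Adding -2 months to 2012-01-10 gives 2011-11-10.
Applying '+187 days' to 2011-11-10: counting 187 days forward gives 2012-05-15.
Applying '-660 days' to 2012-05-15: counting 660 days back gives 2010-07-25.

2010-07-25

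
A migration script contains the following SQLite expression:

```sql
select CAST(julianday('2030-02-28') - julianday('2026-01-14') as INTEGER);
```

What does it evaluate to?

1506

17 days remain in January 2026 after the 14th (31 − 14).
Full months from February 2026 through January 2030 contribute their day counts.
Then 28 days into February 2030.
Total: 17 + 28 + 31 + 30 + 31 + 30 + 31 + 31 + 30 + 31 + 30 + 31 + 31 + 28 + 31 + 30 + 31 + 30 + 31 + 31 + 30 + 31 + 30 + 31 + 31 + 29 + 31 + 30 + 31 + 30 + 31 + 31 + 30 + 31 + 30 + 31 + 31 + 28 + 31 + 30 + 31 + 30 + 31 + 31 + 30 + 31 + 30 + 31 + 31 + 28 = 1506.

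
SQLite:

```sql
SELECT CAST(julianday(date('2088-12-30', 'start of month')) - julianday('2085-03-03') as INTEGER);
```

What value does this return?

1369

`start of month` rewinds 2088-12-30 to 2088-12-01.
28 days remain in March 2085 after the 3rd (31 − 3).
Full months from April 2085 through November 2088 contribute their day counts.
Then 1 day into December 2088.
Total: 28 + 30 + 31 + 30 + 31 + 31 + 30 + 31 + 30 + 31 + 31 + 28 + 31 + 30 + 31 + 30 + 31 + 31 + 30 + 31 + 30 + 31 + 31 + 28 + 31 + 30 + 31 + 30 + 31 + 31 + 30 + 31 + 30 + 31 + 31 + 29 + 31 + 30 + 31 + 30 + 31 + 31 + 30 + 31 + 30 + 1 = 1369.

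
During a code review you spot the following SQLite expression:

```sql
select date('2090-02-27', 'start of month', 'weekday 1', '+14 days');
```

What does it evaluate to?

`start of month` rewinds 2090-02-27 to 2090-02-01.
`weekday 1` advances to the next Monday; 2090-02-01 is a Wednesday, so it moves forward to 2090-02-06.
Advancing 14 more days within February lands on 2090-02-20.

2090-02-20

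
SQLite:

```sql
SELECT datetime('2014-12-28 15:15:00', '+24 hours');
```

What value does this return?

+24 hours from 2014-12-28 15:15:00 is 2014-12-29 15:15:00 (crosses midnight).

2014-12-29 15:15:00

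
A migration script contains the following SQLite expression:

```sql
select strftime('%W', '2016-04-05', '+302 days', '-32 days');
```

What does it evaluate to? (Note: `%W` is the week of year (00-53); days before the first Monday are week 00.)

52

First apply '+302 days', '-32 days': 2016-04-05 → 2016-12-31.
2016-12-31 is a Saturday. SQLite's %W counts Mondays since the year started; the result is 52.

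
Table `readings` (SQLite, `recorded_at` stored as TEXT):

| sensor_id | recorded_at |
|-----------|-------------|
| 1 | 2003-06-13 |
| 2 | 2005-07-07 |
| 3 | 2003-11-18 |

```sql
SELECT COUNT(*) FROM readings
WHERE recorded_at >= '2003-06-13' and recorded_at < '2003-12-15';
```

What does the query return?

2

Rows in [2003-06-13, 2003-12-15): 2003-06-13, 2003-11-18 → 2 rows.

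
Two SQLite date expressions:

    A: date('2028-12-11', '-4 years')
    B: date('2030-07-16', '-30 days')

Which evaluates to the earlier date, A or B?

A

A = 2024-12-11.
B = 2030-06-16.
A is earlier.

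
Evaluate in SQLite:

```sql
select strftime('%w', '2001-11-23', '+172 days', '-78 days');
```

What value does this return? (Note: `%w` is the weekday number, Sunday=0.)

First apply '+172 days', '-78 days': 2001-11-23 → 2002-02-25.
2002-02-25 is a Monday; with Sunday=0 that is 1.

1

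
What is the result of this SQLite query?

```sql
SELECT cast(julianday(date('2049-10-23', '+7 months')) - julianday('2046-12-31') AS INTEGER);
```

Adding +7 months to 2049-10-23 gives 2050-05-23.
0 days remain in December 2046 after the 31st (31 − 31).
Full months from January 2047 through April 2050 contribute their day counts.
Then 23 days into May 2050.
Total: 0 + 31 + 28 + 31 + 30 + 31 + 30 + 31 + 31 + 30 + 31 + 30 + 31 + 31 + 29 + 31 + 30 + 31 + 30 + 31 + 31 + 30 + 31 + 30 + 31 + 31 + 28 + 31 + 30 + 31 + 30 + 31 + 31 + 30 + 31 + 30 + 31 + 31 + 28 + 31 + 30 + 23 = 1239.

1239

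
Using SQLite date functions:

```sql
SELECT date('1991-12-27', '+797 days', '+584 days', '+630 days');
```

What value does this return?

1997-06-29

Applying '+797 days' to 1991-12-27: counting 797 days forward gives 1994-03-03.
Applying '+584 days' to 1994-03-03: counting 584 days forward gives 1995-10-08.
Applying '+630 days' to 1995-10-08: counting 630 days forward gives 1997-06-29.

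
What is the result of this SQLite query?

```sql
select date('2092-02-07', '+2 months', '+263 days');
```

2092-12-26

Adding +2 months to 2092-02-07 gives 2092-04-07.
Applying '+263 days' to 2092-04-07: counting 263 days forward gives 2092-12-26.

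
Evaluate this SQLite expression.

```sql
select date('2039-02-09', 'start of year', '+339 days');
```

2039-12-06

`start of year` rewinds 2039-02-09 to 2039-01-01.
Applying '+339 days' to 2039-01-01: counting 339 days forward gives 2039-12-06.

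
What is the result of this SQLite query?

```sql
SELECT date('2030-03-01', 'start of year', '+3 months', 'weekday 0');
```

`start of year` rewinds 2030-03-01 to 2030-01-01.
Adding +3 months to 2030-01-01 gives 2030-04-01.
`weekday 0` advances to the next Sunday; 2030-04-01 is a Monday, so it moves forward to 2030-04-07.

2030-04-07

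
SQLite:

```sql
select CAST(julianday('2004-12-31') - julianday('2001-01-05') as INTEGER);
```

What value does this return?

26 days remain in January 2001 after the 5th (31 − 5).
Full months from February 2001 through November 2004 contribute their day counts.
Then 31 days into December 2004.
Total: 26 + 28 + 31 + 30 + 31 + 30 + 31 + 31 + 30 + 31 + 30 + 31 + 31 + 28 + 31 + 30 + 31 + 30 + 31 + 31 + 30 + 31 + 30 + 31 + 31 + 28 + 31 + 30 + 31 + 30 + 31 + 31 + 30 + 31 + 30 + 31 + 31 + 29 + 31 + 30 + 31 + 30 + 31 + 31 + 30 + 31 + 30 + 31 = 1456.

1456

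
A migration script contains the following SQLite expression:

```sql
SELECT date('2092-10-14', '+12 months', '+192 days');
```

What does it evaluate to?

Adding +12 months to 2092-10-14 gives 2093-10-14.
Applying '+192 days' to 2093-10-14: counting 192 days forward gives 2094-04-24.

2094-04-24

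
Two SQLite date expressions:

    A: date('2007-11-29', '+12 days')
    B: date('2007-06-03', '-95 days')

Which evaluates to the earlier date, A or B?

A = 2007-12-11.
B = 2007-02-28.
B is earlier.

B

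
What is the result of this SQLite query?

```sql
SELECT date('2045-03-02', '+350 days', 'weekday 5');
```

Applying '+350 days' to 2045-03-02: counting 350 days forward gives 2046-02-15.
`weekday 5` advances to the next Friday; 2046-02-15 is a Thursday, so it moves forward to 2046-02-16.

2046-02-16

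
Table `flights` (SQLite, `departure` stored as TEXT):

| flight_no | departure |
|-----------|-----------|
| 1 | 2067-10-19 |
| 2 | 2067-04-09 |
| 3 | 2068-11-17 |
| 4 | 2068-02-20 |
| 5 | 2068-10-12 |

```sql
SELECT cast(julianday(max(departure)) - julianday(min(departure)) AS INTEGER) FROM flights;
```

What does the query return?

588

MIN = 2067-04-09, MAX = 2068-11-17.
21 days remain in April 2067 after the 9th (30 − 9).
Full months from May 2067 through October 2068 contribute their day counts.
Then 17 days into November 2068.
Total: 21 + 31 + 30 + 31 + 31 + 30 + 31 + 30 + 31 + 31 + 29 + 31 + 30 + 31 + 30 + 31 + 31 + 30 + 31 + 17 = 588.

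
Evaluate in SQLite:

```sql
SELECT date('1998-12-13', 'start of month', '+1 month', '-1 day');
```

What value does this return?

1998-12-31

`start of month` rewinds 1998-12-13 to 1998-12-01.
Adding +1 month to 1998-12-01 gives 1999-01-01.
Going back 1 day from 1999-01-01 reaches 1998-12-31 (last day of December, 31 days).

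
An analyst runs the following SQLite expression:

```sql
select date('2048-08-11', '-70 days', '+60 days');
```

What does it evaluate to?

2048-08-01

Applying '-70 days' to 2048-08-11: counting 70 days back gives 2048-06-02.
Applying '+60 days' to 2048-06-02: counting 60 days forward gives 2048-08-01.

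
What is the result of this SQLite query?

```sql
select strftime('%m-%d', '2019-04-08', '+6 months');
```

First apply '+6 months': 2019-04-08 → 2019-10-08.
`%m-%d` extracts the month-day: 10-08.

10-08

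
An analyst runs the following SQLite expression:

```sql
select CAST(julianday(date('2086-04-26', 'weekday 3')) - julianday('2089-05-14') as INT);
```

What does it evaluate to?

-1109

`weekday 3` advances to the next Wednesday; 2086-04-26 is a Friday, so it moves forward to 2086-05-01.
30 days remain in May 2086 after the 1st (31 − 1).
Full months from June 2086 through April 2089 contribute their day counts.
Then 14 days into May 2089.
Total: 30 + 30 + 31 + 31 + 30 + 31 + 30 + 31 + 31 + 28 + 31 + 30 + 31 + 30 + 31 + 31 + 30 + 31 + 30 + 31 + 31 + 29 + 31 + 30 + 31 + 30 + 31 + 31 + 30 + 31 + 30 + 31 + 31 + 28 + 31 + 30 + 14 = 1109.
The subtraction is earlier − later, so the result is −1109 → -1109.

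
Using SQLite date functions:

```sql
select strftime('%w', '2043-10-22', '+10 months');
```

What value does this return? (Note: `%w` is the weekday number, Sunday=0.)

1

First apply '+10 months': 2043-10-22 → 2044-08-22.
2044-08-22 is a Monday; with Sunday=0 that is 1.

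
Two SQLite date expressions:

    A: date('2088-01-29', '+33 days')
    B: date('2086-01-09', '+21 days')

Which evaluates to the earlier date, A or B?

B

A = 2088-03-02.
B = 2086-01-30.
B is earlier.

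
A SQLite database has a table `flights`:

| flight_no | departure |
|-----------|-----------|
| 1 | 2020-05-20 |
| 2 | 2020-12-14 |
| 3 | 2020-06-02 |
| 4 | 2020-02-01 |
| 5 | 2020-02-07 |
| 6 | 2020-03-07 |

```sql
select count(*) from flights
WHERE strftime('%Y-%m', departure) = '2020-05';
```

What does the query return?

1

Rows with year-month 2020-05: 2020-05-20 → 1.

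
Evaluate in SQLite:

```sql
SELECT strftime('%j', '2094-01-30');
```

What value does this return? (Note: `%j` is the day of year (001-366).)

Day-of-year for 2094-01-30: days since 2094-01-01 inclusive = 30, zero-padded to 030.

030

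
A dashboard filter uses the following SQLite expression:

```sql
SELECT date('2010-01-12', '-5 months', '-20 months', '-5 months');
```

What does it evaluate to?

Adding -5 months to 2010-01-12 gives 2009-08-12.
Adding -20 months to 2009-08-12 gives 2007-12-12.
Adding -5 months to 2007-12-12 gives 2007-07-12.

2007-07-12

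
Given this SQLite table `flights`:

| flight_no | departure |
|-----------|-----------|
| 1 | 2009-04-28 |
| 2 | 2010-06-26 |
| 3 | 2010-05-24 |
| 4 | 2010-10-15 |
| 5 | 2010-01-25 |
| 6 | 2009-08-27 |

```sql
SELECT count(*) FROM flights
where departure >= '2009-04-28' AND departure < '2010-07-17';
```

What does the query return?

Rows in [2009-04-28, 2010-07-17): 2009-04-28, 2010-06-26, 2010-05-24, 2010-01-25, 2009-08-27 → 5 rows.

5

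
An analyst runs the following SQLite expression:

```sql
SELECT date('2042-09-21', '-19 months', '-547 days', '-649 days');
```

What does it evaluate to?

Adding -19 months to 2042-09-21 gives 2041-02-21.
Applying '-547 days' to 2041-02-21: counting 547 days back gives 2039-08-24.
Applying '-649 days' to 2039-08-24: counting 649 days back gives 2037-11-13.

2037-11-13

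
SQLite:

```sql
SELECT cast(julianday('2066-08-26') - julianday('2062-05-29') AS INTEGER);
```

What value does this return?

1550

2 days remain in May 2062 after the 29th (31 − 29).
Full months from June 2062 through July 2066 contribute their day counts.
Then 26 days into August 2066.
Total: 2 + 30 + 31 + 31 + 30 + 31 + 30 + 31 + 31 + 28 + 31 + 30 + 31 + 30 + 31 + 31 + 30 + 31 + 30 + 31 + 31 + 29 + 31 + 30 + 31 + 30 + 31 + 31 + 30 + 31 + 30 + 31 + 31 + 28 + 31 + 30 + 31 + 30 + 31 + 31 + 30 + 31 + 30 + 31 + 31 + 28 + 31 + 30 + 31 + 30 + 31 + 26 = 1550.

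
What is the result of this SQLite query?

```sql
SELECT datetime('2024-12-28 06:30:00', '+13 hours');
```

+13 hours from 2024-12-28 06:30:00 is 2024-12-28 19:30:00.

2024-12-28 19:30:00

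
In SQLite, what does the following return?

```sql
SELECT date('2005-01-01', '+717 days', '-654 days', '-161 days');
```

2004-09-25

Applying '+717 days' to 2005-01-01: counting 717 days forward gives 2006-12-19.
Applying '-654 days' to 2006-12-19: counting 654 days back gives 2005-03-05.
Applying '-161 days' to 2005-03-05: counting 161 days back gives 2004-09-25.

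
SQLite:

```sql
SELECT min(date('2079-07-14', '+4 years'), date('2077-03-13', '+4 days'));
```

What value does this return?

2077-03-17

date('2079-07-14', '+4 years') → 2083-07-14.
date('2077-03-13', '+4 days') → 2077-03-17.
Earlier of the two is 2077-03-17.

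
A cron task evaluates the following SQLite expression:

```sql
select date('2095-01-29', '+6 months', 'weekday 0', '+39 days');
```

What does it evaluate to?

2095-09-08

Adding +6 months to 2095-01-29 gives 2095-07-29.
`weekday 0` advances to the next Sunday; 2095-07-29 is a Friday, so it moves forward to 2095-07-31.
July 2095 has 31 days; 0 remain after the 31st, so 1 days reach 2095-08-01.
August 2095 has 31 days; 30 remain after the 1st, so 31 days reach 2095-09-01.
Advancing 7 more days within September lands on 2095-09-08.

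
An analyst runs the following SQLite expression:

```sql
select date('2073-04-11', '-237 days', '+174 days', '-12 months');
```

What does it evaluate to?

2072-02-07

Applying '-237 days' to 2073-04-11: counting 237 days back gives 2072-08-17.
Applying '+174 days' to 2072-08-17: counting 174 days forward gives 2073-02-07.
Adding -12 months to 2073-02-07 gives 2072-02-07.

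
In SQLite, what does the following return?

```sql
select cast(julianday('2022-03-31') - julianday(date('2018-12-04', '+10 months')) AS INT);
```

909

Adding +10 months to 2018-12-04 gives 2019-10-04.
27 days remain in October 2019 after the 4th (31 − 4).
Full months from November 2019 through February 2022 contribute their day counts.
Then 31 days into March 2022.
Total: 27 + 30 + 31 + 31 + 29 + 31 + 30 + 31 + 30 + 31 + 31 + 30 + 31 + 30 + 31 + 31 + 28 + 31 + 30 + 31 + 30 + 31 + 31 + 30 + 31 + 30 + 31 + 31 + 28 + 31 = 909.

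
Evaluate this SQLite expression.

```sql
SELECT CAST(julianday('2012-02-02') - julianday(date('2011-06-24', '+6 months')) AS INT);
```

Adding +6 months to 2011-06-24 gives 2011-12-24.
7 days remain in December 2011 after the 24th (31 − 24).
January 2012: 31 days.
Then 2 days into February 2012.
Total: 7 + 31 + 2 = 40.

40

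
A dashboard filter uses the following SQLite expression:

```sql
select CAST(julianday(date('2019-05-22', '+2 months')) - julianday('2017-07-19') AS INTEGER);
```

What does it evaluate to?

Adding +2 months to 2019-05-22 gives 2019-07-22.
12 days remain in July 2017 after the 19th (31 − 19).
Full months from August 2017 through June 2019 contribute their day counts.
Then 22 days into July 2019.
Total: 12 + 31 + 30 + 31 + 30 + 31 + 31 + 28 + 31 + 30 + 31 + 30 + 31 + 31 + 30 + 31 + 30 + 31 + 31 + 28 + 31 + 30 + 31 + 30 + 22 = 733.

733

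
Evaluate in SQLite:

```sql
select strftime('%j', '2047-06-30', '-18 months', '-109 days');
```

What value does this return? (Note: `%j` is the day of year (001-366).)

255

First apply '-18 months', '-109 days': 2047-06-30 → 2045-09-12.
Day-of-year for 2045-09-12: days since 2045-01-01 inclusive = 255, zero-padded to 255.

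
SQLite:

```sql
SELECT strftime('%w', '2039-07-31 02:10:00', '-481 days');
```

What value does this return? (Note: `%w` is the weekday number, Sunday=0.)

First apply '-481 days': 2039-07-31 02:10:00 → 2038-04-06 02:10:00.
2038-04-06 is a Tuesday; with Sunday=0 that is 2.

2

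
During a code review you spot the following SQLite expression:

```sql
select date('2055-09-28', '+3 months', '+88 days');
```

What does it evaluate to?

Adding +3 months to 2055-09-28 gives 2055-12-28.
Applying '+88 days' to 2055-12-28: counting 88 days forward gives 2056-03-25.

2056-03-25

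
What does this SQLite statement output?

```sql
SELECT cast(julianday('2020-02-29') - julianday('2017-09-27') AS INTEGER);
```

3 days remain in September 2017 after the 27th (30 − 27).
Full months from October 2017 through January 2020 contribute their day counts.
Then 29 days into February 2020.
Total: 3 + 31 + 30 + 31 + 31 + 28 + 31 + 30 + 31 + 30 + 31 + 31 + 30 + 31 + 30 + 31 + 31 + 28 + 31 + 30 + 31 + 30 + 31 + 31 + 30 + 31 + 30 + 31 + 31 + 29 = 885.

885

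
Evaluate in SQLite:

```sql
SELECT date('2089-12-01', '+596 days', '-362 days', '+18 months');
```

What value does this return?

Applying '+596 days' to 2089-12-01: counting 596 days forward gives 2091-07-20.
Applying '-362 days' to 2091-07-20: counting 362 days back gives 2090-07-23.
Adding +18 months to 2090-07-23 gives 2092-01-23.

2092-01-23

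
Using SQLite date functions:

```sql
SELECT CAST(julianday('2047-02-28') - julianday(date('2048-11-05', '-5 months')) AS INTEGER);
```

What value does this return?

Adding -5 months to 2048-11-05 gives 2048-06-05.
0 days remain in February 2047 after the 28th (28 − 28).
Full months from March 2047 through May 2048 contribute their day counts.
Then 5 days into June 2048.
Total: 0 + 31 + 30 + 31 + 30 + 31 + 31 + 30 + 31 + 30 + 31 + 31 + 29 + 31 + 30 + 31 + 5 = 463.
The subtraction is earlier − later, so the result is −463 → -463.

-463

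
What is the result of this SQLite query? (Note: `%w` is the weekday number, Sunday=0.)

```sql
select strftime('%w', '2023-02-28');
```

2

2023-02-28 is a Tuesday; with Sunday=0 that is 2.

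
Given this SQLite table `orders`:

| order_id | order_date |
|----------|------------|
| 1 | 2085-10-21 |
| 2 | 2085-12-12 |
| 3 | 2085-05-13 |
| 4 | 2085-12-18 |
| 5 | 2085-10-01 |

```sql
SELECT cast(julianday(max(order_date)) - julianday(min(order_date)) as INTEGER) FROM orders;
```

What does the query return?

219

MIN = 2085-05-13, MAX = 2085-12-18.
18 days remain in May 2085 after the 13th (31 − 13).
Full months from June 2085 through November 2085 contribute their day counts.
Then 18 days into December 2085.
Total: 18 + 30 + 31 + 31 + 30 + 31 + 30 + 18 = 219.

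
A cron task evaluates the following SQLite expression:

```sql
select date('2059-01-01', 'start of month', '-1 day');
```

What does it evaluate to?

2058-12-31

`start of month` rewinds 2059-01-01 to 2059-01-01.
Going back 1 day from 2059-01-01 reaches 2058-12-31 (last day of December, 31 days).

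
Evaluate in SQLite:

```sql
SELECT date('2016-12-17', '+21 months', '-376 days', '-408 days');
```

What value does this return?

Adding +21 months to 2016-12-17 gives 2018-09-17.
Applying '-376 days' to 2018-09-17: counting 376 days back gives 2017-09-06.
Applying '-408 days' to 2017-09-06: counting 408 days back gives 2016-07-25.

2016-07-25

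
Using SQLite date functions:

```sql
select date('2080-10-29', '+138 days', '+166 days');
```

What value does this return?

Applying '+138 days' to 2080-10-29: counting 138 days forward gives 2081-03-16.
Applying '+166 days' to 2081-03-16: counting 166 days forward gives 2081-08-29.

2081-08-29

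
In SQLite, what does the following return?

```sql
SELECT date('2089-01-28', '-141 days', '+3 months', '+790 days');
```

Applying '-141 days' to 2089-01-28: counting 141 days back gives 2088-09-09.
Adding +3 months to 2088-09-09 gives 2088-12-09.
Applying '+790 days' to 2088-12-09: counting 790 days forward gives 2091-02-07.

2091-02-07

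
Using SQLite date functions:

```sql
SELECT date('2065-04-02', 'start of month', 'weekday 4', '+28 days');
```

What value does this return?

`start of month` rewinds 2065-04-02 to 2065-04-01.
`weekday 4` advances to the next Thursday; 2065-04-01 is a Wednesday, so it moves forward to 2065-04-02.
Advancing 28 more days within April lands on 2065-04-30.

2065-04-30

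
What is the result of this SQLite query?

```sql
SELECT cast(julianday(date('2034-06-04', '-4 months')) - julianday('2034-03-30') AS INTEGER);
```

Adding -4 months to 2034-06-04 gives 2034-02-04.
24 days remain in February 2034 after the 4th (28 − 4).
Then 30 days into March 2034.
Total: 24 + 30 = 54.
The subtraction is earlier − later, so the result is −54 → -54.

-54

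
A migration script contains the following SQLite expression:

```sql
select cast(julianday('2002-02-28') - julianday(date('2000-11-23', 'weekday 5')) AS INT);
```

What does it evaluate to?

`weekday 5` advances to the next Friday; 2000-11-23 is a Thursday, so it moves forward to 2000-11-24.
6 days remain in November 2000 after the 24th (30 − 24).
Full months from December 2000 through January 2002 contribute their day counts.
Then 28 days into February 2002.
Total: 6 + 31 + 31 + 28 + 31 + 30 + 31 + 30 + 31 + 31 + 30 + 31 + 30 + 31 + 31 + 28 = 461.

461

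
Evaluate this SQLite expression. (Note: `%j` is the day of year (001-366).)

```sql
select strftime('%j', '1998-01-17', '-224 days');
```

158

First apply '-224 days': 1998-01-17 → 1997-06-07.
Day-of-year for 1997-06-07: days since 1997-01-01 inclusive = 158, zero-padded to 158.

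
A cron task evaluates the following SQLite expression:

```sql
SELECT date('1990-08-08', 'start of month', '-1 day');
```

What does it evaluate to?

`start of month` rewinds 1990-08-08 to 1990-08-01.
Going back 1 day from 1990-08-01 reaches 1990-07-31 (last day of July, 31 days).

1990-07-31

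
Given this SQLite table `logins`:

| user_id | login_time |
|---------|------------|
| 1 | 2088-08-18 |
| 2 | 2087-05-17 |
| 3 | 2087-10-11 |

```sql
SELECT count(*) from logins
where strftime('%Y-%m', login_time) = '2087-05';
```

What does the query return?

1

Rows with year-month 2087-05: 2087-05-17 → 1.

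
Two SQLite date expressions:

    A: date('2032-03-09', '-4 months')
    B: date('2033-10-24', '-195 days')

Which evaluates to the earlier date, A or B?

A

A = 2031-11-09.
B = 2033-04-12.
A is earlier.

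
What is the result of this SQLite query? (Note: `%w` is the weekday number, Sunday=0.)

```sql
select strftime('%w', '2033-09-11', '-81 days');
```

First apply '-81 days': 2033-09-11 → 2033-06-22.
2033-06-22 is a Wednesday; with Sunday=0 that is 3.

3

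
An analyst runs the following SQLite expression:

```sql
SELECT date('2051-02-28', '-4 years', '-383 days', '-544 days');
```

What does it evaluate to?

Adding -4 years to 2051-02-28 gives 2047-02-28.
Applying '-383 days' to 2047-02-28: counting 383 days back gives 2046-02-10.
Applying '-544 days' to 2046-02-10: counting 544 days back gives 2044-08-15.

2044-08-15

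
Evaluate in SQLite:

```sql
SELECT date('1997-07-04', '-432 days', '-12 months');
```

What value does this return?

Applying '-432 days' to 1997-07-04: counting 432 days back gives 1996-04-28.
Adding -12 months to 1996-04-28 gives 1995-04-28.

1995-04-28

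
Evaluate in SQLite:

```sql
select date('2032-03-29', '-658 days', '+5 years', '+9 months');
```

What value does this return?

Applying '-658 days' to 2032-03-29: counting 658 days back gives 2030-06-10.
Adding +5 years to 2030-06-10 gives 2035-06-10.
Adding +9 months to 2035-06-10 gives 2036-03-10.

2036-03-10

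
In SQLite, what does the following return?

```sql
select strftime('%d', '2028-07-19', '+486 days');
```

First apply '+486 days': 2028-07-19 → 2029-11-17.
`%d` extracts the 2-digit day of month: 17.

17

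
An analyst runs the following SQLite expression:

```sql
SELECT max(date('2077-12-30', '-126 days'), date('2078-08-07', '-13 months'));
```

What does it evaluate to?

2077-08-26

date('2077-12-30', '-126 days') → 2077-08-26.
date('2078-08-07', '-13 months') → 2077-07-07.
Later of the two is 2077-08-26.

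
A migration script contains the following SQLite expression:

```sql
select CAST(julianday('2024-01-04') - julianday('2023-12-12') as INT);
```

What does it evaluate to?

23

19 days remain in December 2023 after the 12th (31 − 12).
Then 4 days into January 2024.
Total: 19 + 4 = 23.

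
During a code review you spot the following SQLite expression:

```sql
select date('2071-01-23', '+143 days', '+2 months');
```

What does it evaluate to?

2071-08-15

Applying '+143 days' to 2071-01-23: counting 143 days forward gives 2071-06-15.
Adding +2 months to 2071-06-15 gives 2071-08-15.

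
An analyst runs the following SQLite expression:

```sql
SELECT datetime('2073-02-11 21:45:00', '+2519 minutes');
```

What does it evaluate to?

2519 minutes = 41h 59m; +2519 minutes from 2073-02-11 21:45:00 is 2073-02-13 15:44:00 (crosses midnight).

2073-02-13 15:44:00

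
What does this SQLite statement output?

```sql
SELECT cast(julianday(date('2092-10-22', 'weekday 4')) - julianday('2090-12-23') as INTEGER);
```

670

`weekday 4` advances to the next Thursday; 2092-10-22 is a Wednesday, so it moves forward to 2092-10-23.
8 days remain in December 2090 after the 23rd (31 − 23).
Full months from January 2091 through September 2092 contribute their day counts.
Then 23 days into October 2092.
Total: 8 + 31 + 28 + 31 + 30 + 31 + 30 + 31 + 31 + 30 + 31 + 30 + 31 + 31 + 29 + 31 + 30 + 31 + 30 + 31 + 31 + 30 + 23 = 670.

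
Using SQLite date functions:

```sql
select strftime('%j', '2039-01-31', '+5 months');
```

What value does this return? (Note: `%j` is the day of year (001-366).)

182

First apply '+5 months': 2039-01-31 → 2039-07-01.
Day-of-year for 2039-07-01: days since 2039-01-01 inclusive = 182, zero-padded to 182.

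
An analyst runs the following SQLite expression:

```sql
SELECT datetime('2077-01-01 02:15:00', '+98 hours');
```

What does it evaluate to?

2077-01-05 04:15:00

+98 hours from 2077-01-01 02:15:00 is 2077-01-05 04:15:00 (crosses midnight).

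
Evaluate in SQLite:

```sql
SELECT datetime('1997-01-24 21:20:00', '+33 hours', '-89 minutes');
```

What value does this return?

1997-01-26 04:51:00

+33 hours from 1997-01-24 21:20:00 is 1997-01-26 06:20:00 (crosses midnight).
89 minutes = 1h 29m; -89 minutes from 1997-01-26 06:20:00 is 1997-01-26 04:51:00.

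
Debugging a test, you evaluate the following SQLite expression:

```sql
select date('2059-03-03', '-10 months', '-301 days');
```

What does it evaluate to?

2057-07-06

Adding -10 months to 2059-03-03 gives 2058-05-03.
Applying '-301 days' to 2058-05-03: counting 301 days back gives 2057-07-06.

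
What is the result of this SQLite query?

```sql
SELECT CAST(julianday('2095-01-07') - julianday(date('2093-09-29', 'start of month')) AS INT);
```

`start of month` rewinds 2093-09-29 to 2093-09-01.
29 days remain in September 2093 after the 1st (30 − 1).
Full months from October 2093 through December 2094 contribute their day counts.
Then 7 days into January 2095.
Total: 29 + 31 + 30 + 31 + 31 + 28 + 31 + 30 + 31 + 30 + 31 + 31 + 30 + 31 + 30 + 31 + 7 = 493.

493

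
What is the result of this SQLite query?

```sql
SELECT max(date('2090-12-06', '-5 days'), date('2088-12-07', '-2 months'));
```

date('2090-12-06', '-5 days') → 2090-12-01.
date('2088-12-07', '-2 months') → 2088-10-07.
Later of the two is 2090-12-01.

2090-12-01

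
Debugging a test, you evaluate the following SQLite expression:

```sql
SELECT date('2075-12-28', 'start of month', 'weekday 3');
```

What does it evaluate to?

`start of month` rewinds 2075-12-28 to 2075-12-01.
`weekday 3` advances to the next Wednesday; 2075-12-01 is a Sunday, so it moves forward to 2075-12-04.

2075-12-04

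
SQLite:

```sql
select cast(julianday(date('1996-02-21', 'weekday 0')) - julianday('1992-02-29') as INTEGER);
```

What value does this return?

`weekday 0` advances to the next Sunday; 1996-02-21 is a Wednesday, so it moves forward to 1996-02-25.
0 days remain in February 1992 after the 29th (29 − 29).
Full months from March 1992 through January 1996 contribute their day counts.
Then 25 days into February 1996.
Total: 0 + 31 + 30 + 31 + 30 + 31 + 31 + 30 + 31 + 30 + 31 + 31 + 28 + 31 + 30 + 31 + 30 + 31 + 31 + 30 + 31 + 30 + 31 + 31 + 28 + 31 + 30 + 31 + 30 + 31 + 31 + 30 + 31 + 30 + 31 + 31 + 28 + 31 + 30 + 31 + 30 + 31 + 31 + 30 + 31 + 30 + 31 + 31 + 25 = 1457.

1457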